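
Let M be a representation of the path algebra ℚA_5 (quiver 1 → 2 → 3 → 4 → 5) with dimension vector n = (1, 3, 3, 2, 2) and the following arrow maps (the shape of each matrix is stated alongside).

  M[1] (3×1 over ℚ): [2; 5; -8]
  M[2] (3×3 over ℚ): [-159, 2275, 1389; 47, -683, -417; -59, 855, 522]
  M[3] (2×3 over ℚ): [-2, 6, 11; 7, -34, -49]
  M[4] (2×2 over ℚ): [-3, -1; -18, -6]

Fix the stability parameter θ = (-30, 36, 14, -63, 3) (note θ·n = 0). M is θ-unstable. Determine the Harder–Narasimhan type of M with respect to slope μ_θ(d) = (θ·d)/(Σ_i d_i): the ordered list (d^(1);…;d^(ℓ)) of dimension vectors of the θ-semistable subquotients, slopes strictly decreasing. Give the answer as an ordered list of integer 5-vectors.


Via rank(M_{q-1}∘⋯∘M_p): M ≅ I[1,5], I[2,3], I[2,4], I[5,5].
μ_θ-semistable layers: μ^(1)=25; μ^(2)=3; μ^(3)=-13/3; μ^(4)=-30

((0, 1, 1, 0, 0); (0, 0, 0, 0, 2); (0, 2, 2, 2, 0); (1, 0, 0, 0, 0))


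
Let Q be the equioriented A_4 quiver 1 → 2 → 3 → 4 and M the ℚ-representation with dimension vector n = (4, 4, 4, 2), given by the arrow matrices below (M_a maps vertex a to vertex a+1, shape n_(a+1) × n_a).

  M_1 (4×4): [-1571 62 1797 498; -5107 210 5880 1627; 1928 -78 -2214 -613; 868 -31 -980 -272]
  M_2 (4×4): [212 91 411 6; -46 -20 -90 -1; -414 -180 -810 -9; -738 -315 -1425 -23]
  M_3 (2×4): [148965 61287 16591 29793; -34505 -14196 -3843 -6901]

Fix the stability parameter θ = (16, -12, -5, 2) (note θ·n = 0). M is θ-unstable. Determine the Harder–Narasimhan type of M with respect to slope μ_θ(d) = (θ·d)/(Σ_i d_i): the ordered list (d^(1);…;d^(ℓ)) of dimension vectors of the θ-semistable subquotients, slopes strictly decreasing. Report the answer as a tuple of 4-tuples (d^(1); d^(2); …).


Barcode: M ≅ I[1,2]^2, I[1,3], I[1,4], I[3,3], I[3,4]. HN layers by μ_θ (3 steps, strictly decreasing):
  μ^(1)=2; μ^(2)=-1/3; μ^(3)=-5

((2, 2, 0, 2); (2, 2, 2, 0); (0, 0, 2, 0))


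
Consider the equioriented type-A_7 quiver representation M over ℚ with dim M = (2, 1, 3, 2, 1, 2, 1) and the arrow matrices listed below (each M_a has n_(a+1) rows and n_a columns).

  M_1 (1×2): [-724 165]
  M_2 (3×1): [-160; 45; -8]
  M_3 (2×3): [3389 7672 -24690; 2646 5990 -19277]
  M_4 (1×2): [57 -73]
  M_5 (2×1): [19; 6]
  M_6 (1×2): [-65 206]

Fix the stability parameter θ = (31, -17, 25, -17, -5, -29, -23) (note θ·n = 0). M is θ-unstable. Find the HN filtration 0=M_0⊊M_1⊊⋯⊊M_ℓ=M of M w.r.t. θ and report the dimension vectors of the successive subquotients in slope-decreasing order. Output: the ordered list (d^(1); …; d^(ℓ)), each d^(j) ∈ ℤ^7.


Via rank(M_{q-1}∘⋯∘M_p): M ≅ I[1,1], I[1,7], I[3,3], I[3,4], I[6,6].
μ_θ-semistable layers: μ^(1)=31; μ^(2)=25; μ^(3)=4; μ^(4)=-5; μ^(5)=-29

((1, 0, 0, 0, 0, 0, 0); (0, 0, 1, 0, 0, 0, 0); (0, 0, 1, 1, 0, 0, 0); (1, 1, 1, 1, 1, 1, 1); (0, 0, 0, 0, 0, 1, 0))


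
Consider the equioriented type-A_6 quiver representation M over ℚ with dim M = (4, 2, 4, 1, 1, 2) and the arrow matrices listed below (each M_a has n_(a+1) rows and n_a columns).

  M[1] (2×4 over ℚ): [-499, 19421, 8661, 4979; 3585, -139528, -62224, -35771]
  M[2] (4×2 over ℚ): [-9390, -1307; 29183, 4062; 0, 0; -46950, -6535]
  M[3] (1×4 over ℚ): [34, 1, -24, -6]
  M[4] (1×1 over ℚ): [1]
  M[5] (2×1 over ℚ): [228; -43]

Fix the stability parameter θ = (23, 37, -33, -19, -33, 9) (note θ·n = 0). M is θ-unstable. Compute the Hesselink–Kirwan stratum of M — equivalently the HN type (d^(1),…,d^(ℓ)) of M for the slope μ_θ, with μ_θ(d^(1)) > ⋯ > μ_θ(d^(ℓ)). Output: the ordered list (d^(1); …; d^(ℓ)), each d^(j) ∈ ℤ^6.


Interval decomposition of M: I[1,1]^2, I[1,3], I[1,6], I[3,3]^2, I[6,6].
HN type (ℓ=4): μ^(1)=23; μ^(2)=9; μ^(3)=-5; μ^(4)=-33

((2, 0, 0, 0, 0, 0); (1, 1, 1, 0, 0, 2); (1, 1, 1, 1, 1, 0); (0, 0, 2, 0, 0, 0))


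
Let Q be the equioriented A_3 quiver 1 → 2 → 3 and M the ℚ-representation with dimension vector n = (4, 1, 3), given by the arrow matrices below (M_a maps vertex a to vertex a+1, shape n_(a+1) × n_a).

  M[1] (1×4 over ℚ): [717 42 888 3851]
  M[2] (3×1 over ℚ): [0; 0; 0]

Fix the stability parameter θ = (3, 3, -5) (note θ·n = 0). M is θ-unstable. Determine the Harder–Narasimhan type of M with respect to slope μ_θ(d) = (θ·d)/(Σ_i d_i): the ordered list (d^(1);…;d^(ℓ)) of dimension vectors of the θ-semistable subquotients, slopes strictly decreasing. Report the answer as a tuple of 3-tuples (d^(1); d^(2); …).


Via rank(M_{q-1}∘⋯∘M_p): M ≅ I[1,1]^3, I[1,2], I[3,3]^3.
μ_θ-semistable layers: μ^(1)=3; μ^(2)=-5

((4, 1, 0); (0, 0, 3))


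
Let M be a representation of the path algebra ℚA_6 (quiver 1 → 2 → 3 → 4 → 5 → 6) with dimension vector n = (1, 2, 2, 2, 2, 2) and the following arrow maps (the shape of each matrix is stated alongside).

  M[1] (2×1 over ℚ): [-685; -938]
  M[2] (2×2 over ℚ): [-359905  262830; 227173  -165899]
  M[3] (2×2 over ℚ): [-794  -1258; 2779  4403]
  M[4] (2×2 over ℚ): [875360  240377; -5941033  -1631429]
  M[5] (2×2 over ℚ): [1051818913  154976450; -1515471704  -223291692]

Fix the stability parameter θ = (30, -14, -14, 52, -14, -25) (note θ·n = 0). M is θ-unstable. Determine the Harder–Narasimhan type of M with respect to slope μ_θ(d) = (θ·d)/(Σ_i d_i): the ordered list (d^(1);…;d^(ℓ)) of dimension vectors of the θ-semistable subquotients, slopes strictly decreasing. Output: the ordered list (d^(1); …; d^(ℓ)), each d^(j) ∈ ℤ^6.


Via rank(M_{q-1}∘⋯∘M_p): M ≅ I[1,6], I[2,3], I[4,6].
μ_θ-semistable layers: μ^(1)=13/3; μ^(2)=2/3; μ^(3)=-14

((0, 0, 0, 2, 2, 2); (1, 1, 1, 0, 0, 0); (0, 1, 1, 0, 0, 0))


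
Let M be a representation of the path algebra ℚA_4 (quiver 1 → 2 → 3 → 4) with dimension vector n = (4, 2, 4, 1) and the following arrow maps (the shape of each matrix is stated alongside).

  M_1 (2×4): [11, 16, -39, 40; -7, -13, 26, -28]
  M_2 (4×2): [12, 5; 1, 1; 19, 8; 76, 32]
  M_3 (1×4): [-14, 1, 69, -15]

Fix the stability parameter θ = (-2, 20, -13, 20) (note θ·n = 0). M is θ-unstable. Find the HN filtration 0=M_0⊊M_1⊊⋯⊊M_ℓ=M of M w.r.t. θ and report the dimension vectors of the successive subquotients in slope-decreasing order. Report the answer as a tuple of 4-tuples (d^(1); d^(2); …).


Barcode: M ≅ I[1,1]^2, I[1,3], I[1,4], I[3,3]^2. HN layers by μ_θ (4 steps, strictly decreasing):
  μ^(1)=20; μ^(2)=7/2; μ^(3)=-2; μ^(4)=-13

((0, 0, 0, 1); (0, 2, 2, 0); (4, 0, 0, 0); (0, 0, 2, 0))


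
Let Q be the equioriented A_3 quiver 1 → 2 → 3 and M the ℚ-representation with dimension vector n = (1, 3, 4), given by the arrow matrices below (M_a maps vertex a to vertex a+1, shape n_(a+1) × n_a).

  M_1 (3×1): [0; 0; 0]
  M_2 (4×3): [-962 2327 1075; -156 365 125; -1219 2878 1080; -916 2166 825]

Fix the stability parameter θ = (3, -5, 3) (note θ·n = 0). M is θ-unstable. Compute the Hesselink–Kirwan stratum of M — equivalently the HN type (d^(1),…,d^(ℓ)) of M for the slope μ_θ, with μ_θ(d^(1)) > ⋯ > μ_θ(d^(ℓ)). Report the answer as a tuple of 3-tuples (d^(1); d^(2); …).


Barcode: M ≅ I[1,1], I[2,3]^3, I[3,3]. HN layers by μ_θ (2 steps, strictly decreasing):
  μ^(1)=3; μ^(2)=-5

((1, 0, 4); (0, 3, 0))


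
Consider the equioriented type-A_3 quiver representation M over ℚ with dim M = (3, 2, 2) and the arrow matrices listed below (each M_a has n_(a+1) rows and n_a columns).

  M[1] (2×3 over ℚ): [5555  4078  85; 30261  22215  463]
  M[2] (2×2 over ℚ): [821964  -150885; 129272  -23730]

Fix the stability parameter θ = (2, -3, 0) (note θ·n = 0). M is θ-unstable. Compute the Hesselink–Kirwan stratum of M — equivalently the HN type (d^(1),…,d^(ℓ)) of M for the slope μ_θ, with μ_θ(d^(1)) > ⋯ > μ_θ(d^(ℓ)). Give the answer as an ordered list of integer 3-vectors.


Interval decomposition of M: I[1,1], I[1,2], I[1,3], I[3,3].
HN type (ℓ=3): μ^(1)=2; μ^(2)=0; μ^(3)=-1/2

((1, 0, 0); (0, 0, 2); (2, 2, 0))


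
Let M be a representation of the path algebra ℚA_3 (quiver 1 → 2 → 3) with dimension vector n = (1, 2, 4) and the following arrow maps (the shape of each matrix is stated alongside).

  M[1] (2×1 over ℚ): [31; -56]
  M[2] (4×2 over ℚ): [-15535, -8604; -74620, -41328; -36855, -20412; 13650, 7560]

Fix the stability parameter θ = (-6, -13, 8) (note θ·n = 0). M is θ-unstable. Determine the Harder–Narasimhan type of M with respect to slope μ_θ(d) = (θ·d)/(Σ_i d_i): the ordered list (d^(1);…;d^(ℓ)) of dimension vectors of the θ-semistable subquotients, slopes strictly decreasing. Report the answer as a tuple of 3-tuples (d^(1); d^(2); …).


Barcode: M ≅ I[1,3], I[2,2], I[3,3]^3. HN layers by μ_θ (3 steps, strictly decreasing):
  μ^(1)=8; μ^(2)=-19/2; μ^(3)=-13

((0, 0, 4); (1, 1, 0); (0, 1, 0))


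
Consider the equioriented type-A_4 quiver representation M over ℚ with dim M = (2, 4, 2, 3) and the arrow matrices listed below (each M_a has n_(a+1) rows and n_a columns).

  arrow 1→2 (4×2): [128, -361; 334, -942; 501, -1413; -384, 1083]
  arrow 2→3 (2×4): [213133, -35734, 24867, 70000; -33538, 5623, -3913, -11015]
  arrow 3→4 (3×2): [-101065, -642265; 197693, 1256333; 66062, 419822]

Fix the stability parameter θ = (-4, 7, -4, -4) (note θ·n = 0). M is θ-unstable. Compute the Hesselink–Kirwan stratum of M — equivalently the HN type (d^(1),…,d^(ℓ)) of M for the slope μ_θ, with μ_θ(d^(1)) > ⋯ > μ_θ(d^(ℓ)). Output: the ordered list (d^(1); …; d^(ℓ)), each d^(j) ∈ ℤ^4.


Barcode: M ≅ I[1,2], I[1,3], I[2,2], I[2,4], I[4,4]^2. HN layers by μ_θ (4 steps, strictly decreasing):
  μ^(1)=7; μ^(2)=3/2; μ^(3)=-1/3; μ^(4)=-4

((0, 2, 0, 0); (0, 1, 1, 0); (0, 1, 1, 1); (2, 0, 0, 2))


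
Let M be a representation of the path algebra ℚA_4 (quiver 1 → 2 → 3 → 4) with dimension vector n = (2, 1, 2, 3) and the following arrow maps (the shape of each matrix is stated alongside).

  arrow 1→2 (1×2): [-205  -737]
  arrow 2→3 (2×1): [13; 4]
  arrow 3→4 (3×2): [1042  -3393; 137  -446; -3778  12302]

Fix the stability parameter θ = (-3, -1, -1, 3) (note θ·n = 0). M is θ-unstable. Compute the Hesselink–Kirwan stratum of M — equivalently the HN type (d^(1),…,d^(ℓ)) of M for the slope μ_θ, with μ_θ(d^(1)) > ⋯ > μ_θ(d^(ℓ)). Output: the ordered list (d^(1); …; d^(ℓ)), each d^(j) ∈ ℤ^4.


Barcode: M ≅ I[1,1], I[1,4], I[3,4], I[4,4]. HN layers by μ_θ (3 steps, strictly decreasing):
  μ^(1)=3; μ^(2)=-1; μ^(3)=-3

((0, 0, 0, 3); (0, 1, 2, 0); (2, 0, 0, 0))


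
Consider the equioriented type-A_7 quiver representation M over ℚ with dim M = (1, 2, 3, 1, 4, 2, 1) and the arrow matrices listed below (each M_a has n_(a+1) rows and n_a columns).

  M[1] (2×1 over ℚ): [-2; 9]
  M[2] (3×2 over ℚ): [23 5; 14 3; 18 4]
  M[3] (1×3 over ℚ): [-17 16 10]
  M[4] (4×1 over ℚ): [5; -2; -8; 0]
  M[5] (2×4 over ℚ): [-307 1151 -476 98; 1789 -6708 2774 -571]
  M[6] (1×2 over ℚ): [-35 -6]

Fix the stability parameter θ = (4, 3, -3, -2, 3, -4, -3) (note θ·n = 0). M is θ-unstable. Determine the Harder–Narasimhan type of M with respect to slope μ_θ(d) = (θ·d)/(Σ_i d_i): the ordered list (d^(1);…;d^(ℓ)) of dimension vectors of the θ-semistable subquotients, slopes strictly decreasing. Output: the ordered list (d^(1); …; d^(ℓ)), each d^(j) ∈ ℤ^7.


Interval decomposition of M: I[1,7], I[2,3], I[3,3], I[5,5]^2, I[5,6].
HN type (ℓ=5): μ^(1)=3; μ^(2)=0; μ^(3)=-2/7; μ^(4)=-1/2; μ^(5)=-3

((0, 0, 0, 0, 2, 0, 0); (0, 1, 1, 0, 0, 0, 0); (1, 1, 1, 1, 1, 1, 1); (0, 0, 0, 0, 1, 1, 0); (0, 0, 1, 0, 0, 0, 0))


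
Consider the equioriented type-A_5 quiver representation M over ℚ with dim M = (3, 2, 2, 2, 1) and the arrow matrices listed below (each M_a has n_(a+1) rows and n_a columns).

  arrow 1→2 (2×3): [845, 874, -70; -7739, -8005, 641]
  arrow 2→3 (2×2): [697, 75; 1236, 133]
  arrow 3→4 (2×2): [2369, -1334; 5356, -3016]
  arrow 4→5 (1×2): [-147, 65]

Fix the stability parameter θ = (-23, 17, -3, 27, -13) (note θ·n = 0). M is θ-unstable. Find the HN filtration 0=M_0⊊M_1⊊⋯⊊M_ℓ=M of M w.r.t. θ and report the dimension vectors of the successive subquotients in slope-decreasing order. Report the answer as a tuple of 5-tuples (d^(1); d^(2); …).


Via rank(M_{q-1}∘⋯∘M_p): M ≅ I[1,1], I[1,3], I[1,5], I[4,4].
μ_θ-semistable layers: μ^(1)=27; μ^(2)=7; μ^(3)=-23

((0, 0, 0, 1, 0); (0, 2, 2, 1, 1); (3, 0, 0, 0, 0))


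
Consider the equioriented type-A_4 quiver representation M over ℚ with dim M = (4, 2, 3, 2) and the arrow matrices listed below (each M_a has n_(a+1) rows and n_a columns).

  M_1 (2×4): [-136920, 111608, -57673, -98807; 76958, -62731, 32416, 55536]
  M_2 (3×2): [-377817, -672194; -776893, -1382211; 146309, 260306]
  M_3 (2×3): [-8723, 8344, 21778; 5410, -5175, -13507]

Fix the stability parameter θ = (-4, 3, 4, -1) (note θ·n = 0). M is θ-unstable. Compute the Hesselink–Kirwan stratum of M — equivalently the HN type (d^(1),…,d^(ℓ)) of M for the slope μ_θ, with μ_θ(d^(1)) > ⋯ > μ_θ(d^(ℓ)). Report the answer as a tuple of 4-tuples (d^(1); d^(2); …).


Via rank(M_{q-1}∘⋯∘M_p): M ≅ I[1,1]^2, I[1,4]^2, I[3,3].
μ_θ-semistable layers: μ^(1)=4; μ^(2)=2; μ^(3)=-4

((0, 0, 1, 0); (0, 2, 2, 2); (4, 0, 0, 0))


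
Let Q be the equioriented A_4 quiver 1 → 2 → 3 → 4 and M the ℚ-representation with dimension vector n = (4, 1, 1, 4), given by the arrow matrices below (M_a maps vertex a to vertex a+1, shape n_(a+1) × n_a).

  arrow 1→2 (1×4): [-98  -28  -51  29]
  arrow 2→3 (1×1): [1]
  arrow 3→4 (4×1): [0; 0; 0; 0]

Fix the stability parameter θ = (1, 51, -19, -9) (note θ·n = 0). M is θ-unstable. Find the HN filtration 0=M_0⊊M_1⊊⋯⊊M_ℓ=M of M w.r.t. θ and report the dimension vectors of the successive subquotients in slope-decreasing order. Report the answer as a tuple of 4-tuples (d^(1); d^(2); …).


Interval decomposition of M: I[1,1]^3, I[1,3], I[4,4]^4.
HN type (ℓ=3): μ^(1)=16; μ^(2)=1; μ^(3)=-9

((0, 1, 1, 0); (4, 0, 0, 0); (0, 0, 0, 4))


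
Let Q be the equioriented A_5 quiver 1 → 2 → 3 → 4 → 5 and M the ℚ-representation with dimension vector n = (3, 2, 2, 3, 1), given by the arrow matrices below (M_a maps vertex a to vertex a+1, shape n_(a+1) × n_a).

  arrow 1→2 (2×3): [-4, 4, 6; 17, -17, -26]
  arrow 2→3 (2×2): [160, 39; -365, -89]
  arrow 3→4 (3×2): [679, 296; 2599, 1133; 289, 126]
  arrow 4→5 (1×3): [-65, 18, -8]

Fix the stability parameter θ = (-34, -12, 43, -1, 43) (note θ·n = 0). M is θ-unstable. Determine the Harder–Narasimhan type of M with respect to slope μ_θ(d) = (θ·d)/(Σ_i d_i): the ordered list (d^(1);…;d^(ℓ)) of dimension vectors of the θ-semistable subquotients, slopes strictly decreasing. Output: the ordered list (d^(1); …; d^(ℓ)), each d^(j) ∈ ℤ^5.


Barcode: M ≅ I[1,1], I[1,4], I[1,5], I[4,4]. HN layers by μ_θ (5 steps, strictly decreasing):
  μ^(1)=43; μ^(2)=21; μ^(3)=-1; μ^(4)=-12; μ^(5)=-34

((0, 0, 0, 0, 1); (0, 0, 2, 2, 0); (0, 0, 0, 1, 0); (0, 2, 0, 0, 0); (3, 0, 0, 0, 0))


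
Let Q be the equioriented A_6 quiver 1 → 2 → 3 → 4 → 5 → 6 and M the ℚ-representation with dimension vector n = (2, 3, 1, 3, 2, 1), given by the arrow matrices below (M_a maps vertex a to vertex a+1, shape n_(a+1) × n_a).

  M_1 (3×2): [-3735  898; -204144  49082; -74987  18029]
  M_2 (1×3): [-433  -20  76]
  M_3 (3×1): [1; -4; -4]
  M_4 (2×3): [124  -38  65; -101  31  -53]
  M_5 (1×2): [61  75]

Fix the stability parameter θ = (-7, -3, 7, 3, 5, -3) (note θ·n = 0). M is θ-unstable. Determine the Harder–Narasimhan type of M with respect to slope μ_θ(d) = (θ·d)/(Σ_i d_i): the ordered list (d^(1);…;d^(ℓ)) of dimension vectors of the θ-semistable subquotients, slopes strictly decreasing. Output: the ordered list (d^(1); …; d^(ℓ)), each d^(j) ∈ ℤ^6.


Interval decomposition of M: I[1,2], I[1,6], I[2,2], I[4,4], I[4,5].
HN type (ℓ=4): μ^(1)=5; μ^(2)=3; μ^(3)=-3; μ^(4)=-7

((0, 0, 0, 0, 1, 0); (0, 0, 1, 3, 1, 1); (0, 3, 0, 0, 0, 0); (2, 0, 0, 0, 0, 0))


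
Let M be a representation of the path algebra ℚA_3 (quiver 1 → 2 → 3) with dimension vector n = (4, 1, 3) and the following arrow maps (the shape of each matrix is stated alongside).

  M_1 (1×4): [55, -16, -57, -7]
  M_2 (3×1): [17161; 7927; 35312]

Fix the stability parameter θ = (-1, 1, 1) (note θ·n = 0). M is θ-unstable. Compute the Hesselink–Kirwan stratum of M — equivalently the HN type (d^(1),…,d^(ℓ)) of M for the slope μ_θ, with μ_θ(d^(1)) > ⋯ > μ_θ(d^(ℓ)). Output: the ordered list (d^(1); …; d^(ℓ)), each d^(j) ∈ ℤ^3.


Via rank(M_{q-1}∘⋯∘M_p): M ≅ I[1,1]^3, I[1,3], I[3,3]^2.
μ_θ-semistable layers: μ^(1)=1; μ^(2)=-1

((0, 1, 3); (4, 0, 0))


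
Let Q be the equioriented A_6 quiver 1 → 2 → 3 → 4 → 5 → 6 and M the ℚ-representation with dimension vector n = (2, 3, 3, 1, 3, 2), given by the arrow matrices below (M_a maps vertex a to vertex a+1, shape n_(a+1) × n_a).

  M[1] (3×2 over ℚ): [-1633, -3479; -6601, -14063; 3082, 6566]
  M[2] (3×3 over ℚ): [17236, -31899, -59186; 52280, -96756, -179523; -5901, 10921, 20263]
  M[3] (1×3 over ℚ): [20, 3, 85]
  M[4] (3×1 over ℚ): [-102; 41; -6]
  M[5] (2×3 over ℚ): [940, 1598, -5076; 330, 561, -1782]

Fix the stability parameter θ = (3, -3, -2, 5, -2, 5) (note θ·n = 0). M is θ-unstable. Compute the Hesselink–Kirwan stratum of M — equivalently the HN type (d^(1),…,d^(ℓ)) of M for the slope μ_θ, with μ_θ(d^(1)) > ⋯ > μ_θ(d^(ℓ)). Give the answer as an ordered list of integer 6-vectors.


Via rank(M_{q-1}∘⋯∘M_p): M ≅ I[1,1], I[1,3], I[2,3], I[2,6], I[5,5]^2, I[6,6].
μ_θ-semistable layers: μ^(1)=5; μ^(2)=3; μ^(3)=3/2; μ^(4)=-2/3; μ^(5)=-2; μ^(6)=-3

((0, 0, 0, 0, 0, 2); (1, 0, 0, 0, 0, 0); (0, 0, 0, 1, 1, 0); (1, 1, 1, 0, 0, 0); (0, 0, 2, 0, 2, 0); (0, 2, 0, 0, 0, 0))


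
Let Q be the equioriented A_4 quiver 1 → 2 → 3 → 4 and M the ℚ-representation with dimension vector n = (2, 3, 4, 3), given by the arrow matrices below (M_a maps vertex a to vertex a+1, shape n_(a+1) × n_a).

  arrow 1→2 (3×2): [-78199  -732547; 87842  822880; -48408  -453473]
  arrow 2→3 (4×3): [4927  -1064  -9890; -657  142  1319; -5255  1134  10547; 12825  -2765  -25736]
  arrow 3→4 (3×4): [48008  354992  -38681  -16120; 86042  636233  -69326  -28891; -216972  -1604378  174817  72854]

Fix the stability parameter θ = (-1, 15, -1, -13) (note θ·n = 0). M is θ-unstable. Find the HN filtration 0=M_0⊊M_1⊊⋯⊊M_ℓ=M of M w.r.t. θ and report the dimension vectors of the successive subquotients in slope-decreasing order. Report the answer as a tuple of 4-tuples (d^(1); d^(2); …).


Barcode: M ≅ I[1,4]^2, I[2,3], I[3,3], I[4,4]. HN layers by μ_θ (4 steps, strictly decreasing):
  μ^(1)=7; μ^(2)=1/3; μ^(3)=-1; μ^(4)=-13

((0, 1, 1, 0); (0, 2, 2, 2); (2, 0, 1, 0); (0, 0, 0, 1))


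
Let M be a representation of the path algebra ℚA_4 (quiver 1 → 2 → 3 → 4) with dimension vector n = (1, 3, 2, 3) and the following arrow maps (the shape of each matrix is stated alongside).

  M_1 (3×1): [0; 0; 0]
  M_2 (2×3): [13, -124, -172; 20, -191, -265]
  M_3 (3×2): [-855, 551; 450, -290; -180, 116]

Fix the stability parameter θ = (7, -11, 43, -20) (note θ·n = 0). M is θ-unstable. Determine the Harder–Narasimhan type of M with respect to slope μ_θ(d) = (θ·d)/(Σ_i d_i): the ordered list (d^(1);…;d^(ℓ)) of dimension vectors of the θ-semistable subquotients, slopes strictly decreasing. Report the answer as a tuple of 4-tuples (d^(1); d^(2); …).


Via rank(M_{q-1}∘⋯∘M_p): M ≅ I[1,1], I[2,2], I[2,3], I[2,4], I[4,4]^2.
μ_θ-semistable layers: μ^(1)=43; μ^(2)=23/2; μ^(3)=7; μ^(4)=-11; μ^(5)=-20

((0, 0, 1, 0); (0, 0, 1, 1); (1, 0, 0, 0); (0, 3, 0, 0); (0, 0, 0, 2))


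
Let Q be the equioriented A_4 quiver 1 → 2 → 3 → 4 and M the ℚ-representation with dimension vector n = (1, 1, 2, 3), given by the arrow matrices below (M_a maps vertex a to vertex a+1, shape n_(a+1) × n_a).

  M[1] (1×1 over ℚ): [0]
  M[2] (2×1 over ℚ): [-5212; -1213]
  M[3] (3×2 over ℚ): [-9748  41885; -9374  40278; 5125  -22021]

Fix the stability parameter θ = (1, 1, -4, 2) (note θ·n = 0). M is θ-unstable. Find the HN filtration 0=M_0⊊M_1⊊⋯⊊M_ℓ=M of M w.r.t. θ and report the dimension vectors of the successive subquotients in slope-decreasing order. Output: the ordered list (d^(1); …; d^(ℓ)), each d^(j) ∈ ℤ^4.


Barcode: M ≅ I[1,1], I[2,4], I[3,4], I[4,4]. HN layers by μ_θ (4 steps, strictly decreasing):
  μ^(1)=2; μ^(2)=1; μ^(3)=-3/2; μ^(4)=-4

((0, 0, 0, 3); (1, 0, 0, 0); (0, 1, 1, 0); (0, 0, 1, 0))


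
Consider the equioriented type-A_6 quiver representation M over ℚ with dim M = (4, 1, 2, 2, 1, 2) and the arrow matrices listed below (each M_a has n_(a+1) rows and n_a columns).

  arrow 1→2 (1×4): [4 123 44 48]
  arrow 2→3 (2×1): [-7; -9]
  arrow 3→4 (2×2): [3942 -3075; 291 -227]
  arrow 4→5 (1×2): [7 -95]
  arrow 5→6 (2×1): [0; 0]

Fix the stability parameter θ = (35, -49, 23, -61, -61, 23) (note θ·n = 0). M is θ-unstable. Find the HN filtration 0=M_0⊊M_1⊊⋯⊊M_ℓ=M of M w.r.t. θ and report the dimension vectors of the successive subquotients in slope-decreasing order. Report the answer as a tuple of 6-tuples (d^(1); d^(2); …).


Barcode: M ≅ I[1,1]^3, I[1,5], I[3,4], I[6,6]^2. HN layers by μ_θ (4 steps, strictly decreasing):
  μ^(1)=35; μ^(2)=23; μ^(3)=-19; μ^(4)=-113/5

((3, 0, 0, 0, 0, 0); (0, 0, 0, 0, 0, 2); (0, 0, 1, 1, 0, 0); (1, 1, 1, 1, 1, 0))


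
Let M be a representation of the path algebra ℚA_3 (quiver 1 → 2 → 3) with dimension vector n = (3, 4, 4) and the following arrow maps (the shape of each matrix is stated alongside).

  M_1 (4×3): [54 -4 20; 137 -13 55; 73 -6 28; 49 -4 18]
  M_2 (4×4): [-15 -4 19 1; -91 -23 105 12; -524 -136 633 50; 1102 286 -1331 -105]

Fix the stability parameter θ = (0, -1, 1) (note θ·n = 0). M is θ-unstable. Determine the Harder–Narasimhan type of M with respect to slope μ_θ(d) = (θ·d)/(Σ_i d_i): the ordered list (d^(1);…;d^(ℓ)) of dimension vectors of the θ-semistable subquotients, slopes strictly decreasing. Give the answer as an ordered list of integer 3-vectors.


Via rank(M_{q-1}∘⋯∘M_p): M ≅ I[1,3]^3, I[2,3].
μ_θ-semistable layers: μ^(1)=1; μ^(2)=-1/2; μ^(3)=-1

((0, 0, 4); (3, 3, 0); (0, 1, 0))


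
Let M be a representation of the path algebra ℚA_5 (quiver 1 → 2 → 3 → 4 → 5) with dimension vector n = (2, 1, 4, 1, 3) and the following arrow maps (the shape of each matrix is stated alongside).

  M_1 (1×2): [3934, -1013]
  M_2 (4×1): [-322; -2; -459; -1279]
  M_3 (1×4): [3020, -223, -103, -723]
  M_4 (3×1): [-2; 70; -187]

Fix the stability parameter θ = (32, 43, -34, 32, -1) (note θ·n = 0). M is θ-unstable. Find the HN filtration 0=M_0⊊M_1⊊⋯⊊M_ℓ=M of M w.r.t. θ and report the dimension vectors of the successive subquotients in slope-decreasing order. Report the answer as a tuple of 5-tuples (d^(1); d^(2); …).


Interval decomposition of M: I[1,1], I[1,3], I[3,3]^2, I[3,5], I[5,5]^2.
HN type (ℓ=5): μ^(1)=32; μ^(2)=31/2; μ^(3)=41/3; μ^(4)=-1; μ^(5)=-34

((1, 0, 0, 0, 0); (0, 0, 0, 1, 1); (1, 1, 1, 0, 0); (0, 0, 0, 0, 2); (0, 0, 3, 0, 0))


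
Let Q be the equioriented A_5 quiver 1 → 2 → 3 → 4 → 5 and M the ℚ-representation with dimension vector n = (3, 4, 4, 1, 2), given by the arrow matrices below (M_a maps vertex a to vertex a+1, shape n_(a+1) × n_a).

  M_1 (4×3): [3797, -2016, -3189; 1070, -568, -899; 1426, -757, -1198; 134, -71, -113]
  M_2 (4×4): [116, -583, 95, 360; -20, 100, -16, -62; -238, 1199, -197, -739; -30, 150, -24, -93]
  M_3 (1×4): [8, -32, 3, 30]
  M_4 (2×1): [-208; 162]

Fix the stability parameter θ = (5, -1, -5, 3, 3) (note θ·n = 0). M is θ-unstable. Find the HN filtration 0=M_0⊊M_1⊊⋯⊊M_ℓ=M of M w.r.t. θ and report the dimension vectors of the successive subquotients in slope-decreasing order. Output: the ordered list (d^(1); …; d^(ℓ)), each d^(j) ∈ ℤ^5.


Via rank(M_{q-1}∘⋯∘M_p): M ≅ I[1,2]^2, I[1,5], I[2,3], I[3,3]^2, I[5,5].
μ_θ-semistable layers: μ^(1)=3; μ^(2)=2; μ^(3)=-1/3; μ^(4)=-3; μ^(5)=-5

((0, 0, 0, 1, 2); (2, 2, 0, 0, 0); (1, 1, 1, 0, 0); (0, 1, 1, 0, 0); (0, 0, 2, 0, 0))


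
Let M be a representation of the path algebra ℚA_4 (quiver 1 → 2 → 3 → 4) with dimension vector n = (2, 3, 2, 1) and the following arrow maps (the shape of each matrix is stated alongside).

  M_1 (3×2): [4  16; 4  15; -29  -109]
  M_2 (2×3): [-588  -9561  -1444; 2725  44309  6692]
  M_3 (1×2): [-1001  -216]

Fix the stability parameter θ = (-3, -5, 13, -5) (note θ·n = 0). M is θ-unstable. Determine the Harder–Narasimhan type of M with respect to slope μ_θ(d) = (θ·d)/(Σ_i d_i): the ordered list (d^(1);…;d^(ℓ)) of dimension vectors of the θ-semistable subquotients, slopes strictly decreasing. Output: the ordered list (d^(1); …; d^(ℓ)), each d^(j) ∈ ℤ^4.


Interval decomposition of M: I[1,3], I[1,4], I[2,2].
HN type (ℓ=4): μ^(1)=13; μ^(2)=4; μ^(3)=-4; μ^(4)=-5

((0, 0, 1, 0); (0, 0, 1, 1); (2, 2, 0, 0); (0, 1, 0, 0))


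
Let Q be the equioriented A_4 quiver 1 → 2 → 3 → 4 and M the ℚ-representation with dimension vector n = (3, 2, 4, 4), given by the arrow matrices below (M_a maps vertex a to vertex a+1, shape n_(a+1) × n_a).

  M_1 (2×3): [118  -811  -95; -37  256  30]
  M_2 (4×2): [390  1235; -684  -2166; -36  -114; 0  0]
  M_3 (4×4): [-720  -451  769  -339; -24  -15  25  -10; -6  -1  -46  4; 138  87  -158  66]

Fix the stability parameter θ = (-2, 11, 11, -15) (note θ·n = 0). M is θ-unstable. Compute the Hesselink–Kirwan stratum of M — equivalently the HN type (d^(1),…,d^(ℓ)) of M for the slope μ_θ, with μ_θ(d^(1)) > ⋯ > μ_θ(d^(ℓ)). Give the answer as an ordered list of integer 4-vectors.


Via rank(M_{q-1}∘⋯∘M_p): M ≅ I[1,1], I[1,2], I[1,3], I[3,4]^3, I[4,4].
μ_θ-semistable layers: μ^(1)=11; μ^(2)=-2; μ^(3)=-15

((0, 2, 1, 0); (3, 0, 3, 3); (0, 0, 0, 1))


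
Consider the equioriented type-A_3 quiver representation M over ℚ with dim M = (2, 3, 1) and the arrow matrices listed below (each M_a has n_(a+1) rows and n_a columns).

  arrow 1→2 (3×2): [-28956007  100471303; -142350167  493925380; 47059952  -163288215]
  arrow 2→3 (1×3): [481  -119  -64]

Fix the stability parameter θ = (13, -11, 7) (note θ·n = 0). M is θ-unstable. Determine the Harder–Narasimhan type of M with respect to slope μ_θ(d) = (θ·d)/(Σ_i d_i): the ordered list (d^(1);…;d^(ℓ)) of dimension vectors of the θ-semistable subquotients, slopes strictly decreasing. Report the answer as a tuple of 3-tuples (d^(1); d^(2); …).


Via rank(M_{q-1}∘⋯∘M_p): M ≅ I[1,2], I[1,3], I[2,2].
μ_θ-semistable layers: μ^(1)=7; μ^(2)=1; μ^(3)=-11

((0, 0, 1); (2, 2, 0); (0, 1, 0))


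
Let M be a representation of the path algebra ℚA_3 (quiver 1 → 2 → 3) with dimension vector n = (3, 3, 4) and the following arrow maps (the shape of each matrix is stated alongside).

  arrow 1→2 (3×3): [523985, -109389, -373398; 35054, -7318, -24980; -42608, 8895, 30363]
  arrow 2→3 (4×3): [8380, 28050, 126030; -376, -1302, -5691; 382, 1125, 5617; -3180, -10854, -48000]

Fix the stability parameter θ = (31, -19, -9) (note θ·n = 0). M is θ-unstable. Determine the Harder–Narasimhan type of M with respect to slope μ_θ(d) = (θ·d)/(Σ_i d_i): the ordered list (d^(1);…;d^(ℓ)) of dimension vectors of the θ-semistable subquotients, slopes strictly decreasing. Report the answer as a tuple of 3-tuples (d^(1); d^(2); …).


Interval decomposition of M: I[1,1], I[1,2], I[1,3], I[2,3], I[3,3]^2.
HN type (ℓ=5): μ^(1)=31; μ^(2)=6; μ^(3)=1; μ^(4)=-9; μ^(5)=-19

((1, 0, 0); (1, 1, 0); (1, 1, 1); (0, 0, 3); (0, 1, 0))


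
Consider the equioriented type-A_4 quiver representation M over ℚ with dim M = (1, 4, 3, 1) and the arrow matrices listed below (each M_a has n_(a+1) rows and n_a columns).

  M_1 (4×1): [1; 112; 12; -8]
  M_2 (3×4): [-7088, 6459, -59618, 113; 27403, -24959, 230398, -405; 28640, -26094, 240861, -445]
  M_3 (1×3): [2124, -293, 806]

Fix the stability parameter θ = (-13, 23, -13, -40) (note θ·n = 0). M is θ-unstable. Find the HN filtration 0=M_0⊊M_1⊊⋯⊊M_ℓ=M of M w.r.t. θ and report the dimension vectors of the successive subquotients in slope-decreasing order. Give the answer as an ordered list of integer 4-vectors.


Barcode: M ≅ I[1,4], I[2,2], I[2,3]^2. HN layers by μ_θ (4 steps, strictly decreasing):
  μ^(1)=23; μ^(2)=5; μ^(3)=-10; μ^(4)=-13

((0, 1, 0, 0); (0, 2, 2, 0); (0, 1, 1, 1); (1, 0, 0, 0))


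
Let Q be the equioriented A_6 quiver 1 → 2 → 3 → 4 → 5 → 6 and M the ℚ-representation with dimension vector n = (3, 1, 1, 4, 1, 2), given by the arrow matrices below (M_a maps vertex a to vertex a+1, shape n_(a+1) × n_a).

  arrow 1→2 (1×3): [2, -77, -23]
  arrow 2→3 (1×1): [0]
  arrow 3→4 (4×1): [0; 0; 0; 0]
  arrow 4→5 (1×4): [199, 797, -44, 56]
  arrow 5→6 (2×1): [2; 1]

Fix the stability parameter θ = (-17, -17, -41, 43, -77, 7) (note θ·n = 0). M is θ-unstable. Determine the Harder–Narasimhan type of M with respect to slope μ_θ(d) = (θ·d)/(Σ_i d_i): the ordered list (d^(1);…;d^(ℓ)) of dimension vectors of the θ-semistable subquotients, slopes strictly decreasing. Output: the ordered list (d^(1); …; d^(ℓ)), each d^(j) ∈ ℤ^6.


Via rank(M_{q-1}∘⋯∘M_p): M ≅ I[1,1]^2, I[1,2], I[3,3], I[4,4]^3, I[4,6], I[6,6].
μ_θ-semistable layers: μ^(1)=43; μ^(2)=7; μ^(3)=-17; μ^(4)=-41

((0, 0, 0, 3, 0, 0); (0, 0, 0, 0, 0, 2); (3, 1, 0, 1, 1, 0); (0, 0, 1, 0, 0, 0))


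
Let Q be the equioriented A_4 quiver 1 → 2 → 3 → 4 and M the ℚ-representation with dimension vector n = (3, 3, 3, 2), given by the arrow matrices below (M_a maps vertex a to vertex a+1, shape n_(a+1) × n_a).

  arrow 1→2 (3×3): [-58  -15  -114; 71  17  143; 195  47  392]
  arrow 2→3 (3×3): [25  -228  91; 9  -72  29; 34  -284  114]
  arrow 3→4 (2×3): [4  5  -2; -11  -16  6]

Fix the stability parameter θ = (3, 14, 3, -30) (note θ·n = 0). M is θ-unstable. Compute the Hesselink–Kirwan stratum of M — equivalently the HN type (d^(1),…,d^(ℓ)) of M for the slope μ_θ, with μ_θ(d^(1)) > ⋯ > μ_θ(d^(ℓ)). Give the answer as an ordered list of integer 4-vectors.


Via rank(M_{q-1}∘⋯∘M_p): M ≅ I[1,3], I[1,4]^2.
μ_θ-semistable layers: μ^(1)=17/2; μ^(2)=3; μ^(3)=-5/2

((0, 1, 1, 0); (1, 0, 0, 0); (2, 2, 2, 2))


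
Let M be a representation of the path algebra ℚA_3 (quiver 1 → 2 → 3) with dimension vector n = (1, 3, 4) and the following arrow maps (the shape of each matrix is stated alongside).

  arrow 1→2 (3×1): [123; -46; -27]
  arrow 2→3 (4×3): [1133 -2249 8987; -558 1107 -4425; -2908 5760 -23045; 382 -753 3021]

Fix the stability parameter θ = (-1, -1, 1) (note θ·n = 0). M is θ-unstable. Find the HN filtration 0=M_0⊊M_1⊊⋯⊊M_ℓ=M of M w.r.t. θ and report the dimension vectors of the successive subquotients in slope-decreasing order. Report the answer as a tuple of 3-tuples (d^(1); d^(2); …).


Interval decomposition of M: I[1,3], I[2,3]^2, I[3,3].
HN type (ℓ=2): μ^(1)=1; μ^(2)=-1

((0, 0, 4); (1, 3, 0))


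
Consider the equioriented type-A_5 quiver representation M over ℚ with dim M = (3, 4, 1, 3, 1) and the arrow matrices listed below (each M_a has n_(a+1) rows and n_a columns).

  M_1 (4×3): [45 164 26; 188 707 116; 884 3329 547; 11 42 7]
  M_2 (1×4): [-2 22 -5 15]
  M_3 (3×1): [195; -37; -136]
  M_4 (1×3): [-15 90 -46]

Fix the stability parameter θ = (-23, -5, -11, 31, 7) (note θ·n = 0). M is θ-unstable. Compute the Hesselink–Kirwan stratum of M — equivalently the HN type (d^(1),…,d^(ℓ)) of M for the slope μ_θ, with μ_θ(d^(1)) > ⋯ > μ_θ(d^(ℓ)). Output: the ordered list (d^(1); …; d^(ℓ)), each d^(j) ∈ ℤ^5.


Via rank(M_{q-1}∘⋯∘M_p): M ≅ I[1,2]^2, I[1,5], I[2,2], I[4,4]^2.
μ_θ-semistable layers: μ^(1)=31; μ^(2)=19; μ^(3)=-5; μ^(4)=-8; μ^(5)=-23

((0, 0, 0, 2, 0); (0, 0, 0, 1, 1); (0, 3, 0, 0, 0); (0, 1, 1, 0, 0); (3, 0, 0, 0, 0))


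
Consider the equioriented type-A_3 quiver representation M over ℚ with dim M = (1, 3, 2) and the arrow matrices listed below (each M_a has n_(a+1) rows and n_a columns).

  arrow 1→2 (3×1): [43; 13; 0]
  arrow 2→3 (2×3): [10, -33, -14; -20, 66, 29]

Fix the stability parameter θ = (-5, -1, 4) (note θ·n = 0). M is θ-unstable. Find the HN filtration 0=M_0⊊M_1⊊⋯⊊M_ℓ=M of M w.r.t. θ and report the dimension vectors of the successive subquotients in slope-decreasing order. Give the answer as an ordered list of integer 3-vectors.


Interval decomposition of M: I[1,3], I[2,2], I[2,3].
HN type (ℓ=3): μ^(1)=4; μ^(2)=-1; μ^(3)=-5

((0, 0, 2); (0, 3, 0); (1, 0, 0))


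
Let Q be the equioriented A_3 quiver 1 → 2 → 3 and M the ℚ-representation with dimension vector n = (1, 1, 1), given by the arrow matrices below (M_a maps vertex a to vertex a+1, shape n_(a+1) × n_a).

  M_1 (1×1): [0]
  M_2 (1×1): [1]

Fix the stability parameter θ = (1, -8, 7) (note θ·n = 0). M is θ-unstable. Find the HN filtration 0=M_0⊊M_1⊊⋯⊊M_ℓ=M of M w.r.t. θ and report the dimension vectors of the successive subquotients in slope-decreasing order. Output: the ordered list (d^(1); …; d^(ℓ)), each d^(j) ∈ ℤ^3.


Via rank(M_{q-1}∘⋯∘M_p): M ≅ I[1,1], I[2,3].
μ_θ-semistable layers: μ^(1)=7; μ^(2)=1; μ^(3)=-8

((0, 0, 1); (1, 0, 0); (0, 1, 0))


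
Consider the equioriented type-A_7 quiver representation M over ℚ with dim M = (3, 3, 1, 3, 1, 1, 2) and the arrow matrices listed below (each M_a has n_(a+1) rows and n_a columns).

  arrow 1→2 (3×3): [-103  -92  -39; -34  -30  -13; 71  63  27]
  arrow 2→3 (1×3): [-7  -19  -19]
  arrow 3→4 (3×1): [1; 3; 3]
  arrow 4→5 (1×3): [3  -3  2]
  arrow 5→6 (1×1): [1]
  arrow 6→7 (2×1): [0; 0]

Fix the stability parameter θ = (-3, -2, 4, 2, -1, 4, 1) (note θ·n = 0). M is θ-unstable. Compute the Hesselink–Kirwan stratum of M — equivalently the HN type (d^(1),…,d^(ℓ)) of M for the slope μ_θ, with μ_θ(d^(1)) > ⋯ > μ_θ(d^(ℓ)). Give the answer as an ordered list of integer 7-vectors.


Via rank(M_{q-1}∘⋯∘M_p): M ≅ I[1,2]^2, I[1,4], I[4,4], I[4,6], I[7,7]^2.
μ_θ-semistable layers: μ^(1)=4; μ^(2)=3; μ^(3)=2; μ^(4)=1; μ^(5)=1/2; μ^(6)=-2; μ^(7)=-3

((0, 0, 0, 0, 0, 1, 0); (0, 0, 1, 1, 0, 0, 0); (0, 0, 0, 1, 0, 0, 0); (0, 0, 0, 0, 0, 0, 2); (0, 0, 0, 1, 1, 0, 0); (0, 3, 0, 0, 0, 0, 0); (3, 0, 0, 0, 0, 0, 0))


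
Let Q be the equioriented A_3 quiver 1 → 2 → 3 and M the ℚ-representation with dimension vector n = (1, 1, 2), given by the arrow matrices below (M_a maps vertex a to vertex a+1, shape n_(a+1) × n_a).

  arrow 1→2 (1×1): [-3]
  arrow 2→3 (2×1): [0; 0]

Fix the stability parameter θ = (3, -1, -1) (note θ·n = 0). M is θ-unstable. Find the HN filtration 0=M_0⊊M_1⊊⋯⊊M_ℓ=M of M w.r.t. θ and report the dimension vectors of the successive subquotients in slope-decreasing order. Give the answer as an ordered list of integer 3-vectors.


Interval decomposition of M: I[1,2], I[3,3]^2.
HN type (ℓ=2): μ^(1)=1; μ^(2)=-1

((1, 1, 0); (0, 0, 2))


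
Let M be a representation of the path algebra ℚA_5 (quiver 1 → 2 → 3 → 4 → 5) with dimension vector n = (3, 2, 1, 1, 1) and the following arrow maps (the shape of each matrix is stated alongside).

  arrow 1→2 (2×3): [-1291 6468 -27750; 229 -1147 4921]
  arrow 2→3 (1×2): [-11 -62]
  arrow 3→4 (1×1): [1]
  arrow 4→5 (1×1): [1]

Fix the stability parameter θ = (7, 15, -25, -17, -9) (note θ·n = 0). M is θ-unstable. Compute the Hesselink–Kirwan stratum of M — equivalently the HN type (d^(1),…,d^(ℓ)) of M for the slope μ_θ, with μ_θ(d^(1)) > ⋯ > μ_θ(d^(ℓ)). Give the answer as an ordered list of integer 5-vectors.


Barcode: M ≅ I[1,1], I[1,2], I[1,5]. HN layers by μ_θ (3 steps, strictly decreasing):
  μ^(1)=15; μ^(2)=7; μ^(3)=-29/5

((0, 1, 0, 0, 0); (2, 0, 0, 0, 0); (1, 1, 1, 1, 1))


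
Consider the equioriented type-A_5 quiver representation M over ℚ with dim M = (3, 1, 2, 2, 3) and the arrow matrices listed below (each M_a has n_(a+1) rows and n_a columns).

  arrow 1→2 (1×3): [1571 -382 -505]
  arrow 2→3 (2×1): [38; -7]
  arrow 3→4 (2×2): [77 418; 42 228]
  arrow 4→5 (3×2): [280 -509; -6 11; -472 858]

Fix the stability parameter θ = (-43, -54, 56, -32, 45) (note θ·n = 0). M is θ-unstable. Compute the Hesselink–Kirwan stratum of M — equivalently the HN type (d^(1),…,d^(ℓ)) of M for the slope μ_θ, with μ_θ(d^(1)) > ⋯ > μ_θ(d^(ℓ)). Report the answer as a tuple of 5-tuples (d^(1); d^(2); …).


Barcode: M ≅ I[1,1]^2, I[1,3], I[3,5], I[4,5], I[5,5]. HN layers by μ_θ (6 steps, strictly decreasing):
  μ^(1)=56; μ^(2)=45; μ^(3)=12; μ^(4)=-32; μ^(5)=-43; μ^(6)=-97/2

((0, 0, 1, 0, 0); (0, 0, 0, 0, 3); (0, 0, 1, 1, 0); (0, 0, 0, 1, 0); (2, 0, 0, 0, 0); (1, 1, 0, 0, 0))


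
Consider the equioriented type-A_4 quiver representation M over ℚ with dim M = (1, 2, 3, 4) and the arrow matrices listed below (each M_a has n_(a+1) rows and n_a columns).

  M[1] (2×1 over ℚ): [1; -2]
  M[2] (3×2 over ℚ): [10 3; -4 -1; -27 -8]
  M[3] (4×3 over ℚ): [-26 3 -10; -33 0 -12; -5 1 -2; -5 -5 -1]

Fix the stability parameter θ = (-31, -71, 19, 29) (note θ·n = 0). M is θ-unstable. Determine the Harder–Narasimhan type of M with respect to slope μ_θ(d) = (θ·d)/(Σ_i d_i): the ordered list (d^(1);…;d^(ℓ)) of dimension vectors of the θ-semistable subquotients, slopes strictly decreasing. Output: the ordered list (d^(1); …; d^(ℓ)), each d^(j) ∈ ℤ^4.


Via rank(M_{q-1}∘⋯∘M_p): M ≅ I[1,4], I[2,4], I[3,4], I[4,4].
μ_θ-semistable layers: μ^(1)=29; μ^(2)=19; μ^(3)=-51; μ^(4)=-71

((0, 0, 0, 4); (0, 0, 3, 0); (1, 1, 0, 0); (0, 1, 0, 0))


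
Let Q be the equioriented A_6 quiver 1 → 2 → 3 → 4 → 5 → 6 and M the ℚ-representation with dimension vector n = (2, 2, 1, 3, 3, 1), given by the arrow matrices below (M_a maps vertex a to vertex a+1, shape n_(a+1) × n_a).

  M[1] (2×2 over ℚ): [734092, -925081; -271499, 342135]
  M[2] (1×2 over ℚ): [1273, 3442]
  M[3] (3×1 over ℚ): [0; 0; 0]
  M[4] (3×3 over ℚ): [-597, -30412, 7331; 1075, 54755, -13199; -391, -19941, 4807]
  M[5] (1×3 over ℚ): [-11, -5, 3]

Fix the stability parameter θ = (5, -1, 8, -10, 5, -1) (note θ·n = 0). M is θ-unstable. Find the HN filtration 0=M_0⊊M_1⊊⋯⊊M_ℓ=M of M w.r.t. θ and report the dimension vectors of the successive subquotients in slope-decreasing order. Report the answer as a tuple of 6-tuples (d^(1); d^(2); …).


Interval decomposition of M: I[1,2], I[1,3], I[4,4], I[4,5], I[4,6], I[5,5].
HN type (ℓ=4): μ^(1)=8; μ^(2)=5; μ^(3)=2; μ^(4)=-10

((0, 0, 1, 0, 0, 0); (0, 0, 0, 0, 2, 0); (2, 2, 0, 0, 1, 1); (0, 0, 0, 3, 0, 0))


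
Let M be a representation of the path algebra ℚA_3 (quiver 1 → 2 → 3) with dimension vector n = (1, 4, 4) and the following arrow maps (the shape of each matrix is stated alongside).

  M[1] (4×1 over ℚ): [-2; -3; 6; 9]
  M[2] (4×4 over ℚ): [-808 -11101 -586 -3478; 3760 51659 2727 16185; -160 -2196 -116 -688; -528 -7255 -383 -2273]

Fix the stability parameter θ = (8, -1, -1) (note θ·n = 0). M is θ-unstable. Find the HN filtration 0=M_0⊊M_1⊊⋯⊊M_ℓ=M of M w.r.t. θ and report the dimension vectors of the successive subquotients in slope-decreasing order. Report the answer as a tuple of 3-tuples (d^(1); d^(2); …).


Via rank(M_{q-1}∘⋯∘M_p): M ≅ I[1,3], I[2,2], I[2,3]^2, I[3,3].
μ_θ-semistable layers: μ^(1)=2; μ^(2)=-1

((1, 1, 1); (0, 3, 3))
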